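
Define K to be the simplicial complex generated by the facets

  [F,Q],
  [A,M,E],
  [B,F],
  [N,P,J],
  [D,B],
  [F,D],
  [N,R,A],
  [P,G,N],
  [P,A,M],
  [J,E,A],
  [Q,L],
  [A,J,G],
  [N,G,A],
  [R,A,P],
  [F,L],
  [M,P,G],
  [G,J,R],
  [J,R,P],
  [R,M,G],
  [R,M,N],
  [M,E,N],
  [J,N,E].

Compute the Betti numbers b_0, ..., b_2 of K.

Order the vertices as A < B < D < E < F < G < J < L < M < N < P < Q < R. Listing each simplex with vertices in this order, K has dimension 2 with simplices:

  0-simplices (13): A, B, D, E, F, G, J, L, M, N, P, Q, R
  1-simplices (30): AE, AG, AJ, AM, AN, AP, AR, BD, BF, DF, EJ, EM, EN, FL, FQ, GJ, GM, GN, GP, GR, JN, JP, JR, LQ, MN, MP, MR, NP, NR, PR
  2-simplices (16): AEJ, AEM, AGJ, AGN, AMP, ANR, APR, EJN, EMN, GJR, GMP, GMR, GNP, JNP, JPR, MNR

so the chain groups are C_0 ≅ Z^13, C_1 ≅ Z^30, C_2 ≅ Z^16.

The boundary map ∂_1: C_1 → C_0 is given by ∂[p,q] = [q] − [p]. For instance
  ∂PR = R − P.
This gives a 13×30 integer matrix of rank 11; reducing to Smith normal form yields diagonal entries (1,1,1,1,1,1,1,1,1,1,1).

The boundary map ∂_2: C_2 → C_1 sends each 2-simplex [p,q,r] to [q,r] − [p,r] + [p,q]. For instance
  ∂AEM = EM − AM + AE,
  ∂AEJ = EJ − AJ + AE.
This gives a 30×16 integer matrix of rank 15; reducing to Smith normal form yields diagonal entries (1,1,1,1,1,1,1,1,1,1,1,1,1,1,1).

Now H_k = ker ∂_k / im ∂_{k+1}, so:

  H_0: rank C_0 − rank ∂_1 = 13 − 11 = 2, and the invariant factors of ∂_1 are all 1, so H_0 = Z^2.
  H_1: rank ker ∂_1 − rank ∂_2 = (30 − 11) − 15 = 4, and the invariant factors of ∂_2 are all 1, so H_1 = Z^4.
  H_2: rank ker ∂_2 − rank ∂_3 = (16 − 15) − 0 = 1, and there is no ∂_3, so H_2 = Z.

As a check, the Euler characteristic is 13 − 30 + 16 = -1, which agrees with 2 − 4 + 1 = -1.

Hence the Betti numbers are b_0 = 2, b_1 = 4, b_2 = 1.

b_0 = 2, b_1 = 4, b_2 = 1.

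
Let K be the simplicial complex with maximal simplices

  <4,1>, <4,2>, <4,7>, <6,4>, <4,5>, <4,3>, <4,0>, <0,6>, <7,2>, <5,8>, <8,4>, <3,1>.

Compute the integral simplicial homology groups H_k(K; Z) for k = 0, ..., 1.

Fix the vertex order 0 < 1 < 2 < 3 < 4 < 5 < 6 < 7 < 8 and write every simplex with vertices in increasing order. Then dim K = 1 and the simplices of K are:

  0-simplices (9): [0], [1], [2], [3], [4], [5], [6], [7], [8]
  1-simplices (12): [0,4], [0,6], [1,3], [1,4], [2,4], [2,7], [3,4], [4,5], [4,6], [4,7], [4,8], [5,8]

giving chain groups C_0 ≅ Z^9, C_1 ≅ Z^12.

Boundary ∂_1: C_1 → C_0 maps an edge to its endpoints' difference, ∂[p,q] = q − p.
As a 9×12 matrix over Z this has rank 8, with invariant factors (1,1,1,1,1,1,1,1).

Computing H_k = (kernel of ∂_k) / (image of ∂_{k+1}):

  H_0: rank C_0 − rank ∂_1 = 9 − 8 = 1, and the invariant factors of ∂_1 are all 1, so H_0 ≅ Z.
  H_1: rank ker ∂_1 − rank ∂_2 = (12 − 8) − 0 = 4, and there is no ∂_2, so H_1 ≅ Z^4.

(K is a triangulation of a wedge of 4 circles.)

H_0 ≅ Z,  H_1 ≅ Z^4.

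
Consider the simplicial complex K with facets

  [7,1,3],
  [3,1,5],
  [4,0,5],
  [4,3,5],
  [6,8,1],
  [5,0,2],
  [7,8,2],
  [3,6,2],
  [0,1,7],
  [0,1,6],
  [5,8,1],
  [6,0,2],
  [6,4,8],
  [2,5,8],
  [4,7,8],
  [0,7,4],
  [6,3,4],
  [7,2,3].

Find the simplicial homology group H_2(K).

H_2 ≅ Z.

Order the vertices as 0 < 1 < 2 < 3 < 4 < 5 < 6 < 7 < 8. Listing each simplex with vertices in this order, K has dimension 2 with simplices:

  0-simplices (9): [0], [1], [2], [3], [4], [5], [6], [7], [8]
  1-simplices (27): (27 of them)
  2-simplices (18): [0,1,6], [0,1,7], [0,2,5], [0,2,6], [0,4,5], [0,4,7], [1,3,5], [1,3,7], [1,5,8], [1,6,8], [2,3,6], [2,3,7], [2,5,8], [2,7,8], [3,4,5], [3,4,6], [4,6,8], [4,7,8]

giving chain groups C_0 ≅ Z^9, C_1 ≅ Z^27, C_2 ≅ Z^18.

Boundary ∂_1: C_1 → C_0 maps an edge to its endpoints' difference, ∂[p,q] = q − p. For instance
  ∂[2,6] = [6] − [2].
As a 9×27 matrix over Z this has rank 8, with invariant factors (1,1,1,1,1,1,1,1).

The boundary map ∂_2: C_2 → C_1 maps a triangle to the signed sum of its edges. For instance
  ∂[1,3,5] = [3,5] − [1,5] + [1,3],
  ∂[0,4,7] = [4,7] − [0,7] + [0,4].
The 27×18 boundary matrix has rank 17 and Smith normal form diag(1,1,1,1,1,1,1,1,1,1,1,1,1,1,1,1,1).

Computing H_k = (kernel of ∂_k) / (image of ∂_{k+1}):

  H_2: rank ker ∂_2 − rank ∂_3 = (18 − 17) − 0 = 1, and there is no ∂_3, so H_2 ≅ Z.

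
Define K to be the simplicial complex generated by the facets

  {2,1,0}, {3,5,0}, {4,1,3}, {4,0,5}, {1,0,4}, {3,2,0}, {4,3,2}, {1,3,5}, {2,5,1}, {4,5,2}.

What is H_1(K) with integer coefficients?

We work with the vertex ordering 0 < 1 < 2 < 3 < 4 < 5. The simplices of K, each written with vertices in increasing order, are:

  0-simplices (6): [0], [1], [2], [3], [4], [5]
  1-simplices (15): [0,1], [0,2], [0,3], [0,4], [0,5], [1,2], [1,3], [1,4], [1,5], [2,3], [2,4], [2,5], [3,4], [3,5], [4,5]
  2-simplices (10): [0,1,2], [0,1,4], [0,2,3], [0,3,5], [0,4,5], [1,2,5], [1,3,4], [1,3,5], [2,3,4], [2,4,5]

giving chain groups C_0 ≅ Z^6, C_1 ≅ Z^15, C_2 ≅ Z^10.

∂_1: C_1 → C_0 maps an edge to its endpoints' difference, ∂[p,q] = q − p.
The resulting 6×15 matrix has rank 5, and its Smith normal form has invariant factors (1,1,1,1,1).

The boundary map ∂_2: C_2 → C_1 sends each 2-simplex [p,q,r] to [q,r] − [p,r] + [p,q]. For instance
  ∂[2,3,4] = [3,4] − [2,4] + [2,3],
  ∂[0,1,4] = [1,4] − [0,4] + [0,1].
This gives a 15×10 integer matrix of rank 10; reducing to Smith normal form yields diagonal entries (1,1,1,1,1,1,1,1,1,2).

Now H_k = ker ∂_k / im ∂_{k+1}, so:

  H_1: rank ker ∂_1 − rank ∂_2 = (15 − 5) − 10 = 0, and ∂_2 has invariant factor 2 > 1, so H_1 ≅ Z/2Z.

H_1 ≅ Z/2Z.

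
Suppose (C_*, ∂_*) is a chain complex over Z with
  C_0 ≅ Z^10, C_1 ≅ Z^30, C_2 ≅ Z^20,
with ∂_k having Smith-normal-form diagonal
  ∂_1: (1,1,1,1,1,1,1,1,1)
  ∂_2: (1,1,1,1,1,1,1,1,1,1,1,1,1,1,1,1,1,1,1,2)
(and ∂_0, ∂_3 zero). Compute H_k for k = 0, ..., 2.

H_0: b_0 = 10 − 0 − 9 = 1; torsion from ∂_1 factors > 1: none. So H_0 = Z.
H_1: b_1 = 30 − 9 − 20 = 1; torsion from ∂_2 factors > 1: [2]. So H_1 = Z ⊕ Z_2.
H_2: b_2 = 20 − 20 − 0 = 0; torsion from ∂_3 factors > 1: none. So H_2 = 0.

H_0 = Z,  H_1 = Z ⊕ Z_2,  H_2 = 0.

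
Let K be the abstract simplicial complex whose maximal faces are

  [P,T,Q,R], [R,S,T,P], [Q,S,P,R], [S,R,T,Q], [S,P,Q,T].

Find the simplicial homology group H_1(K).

H_1 = 0.

Fix the vertex order P < Q < R < S < T and write every simplex with vertices in increasing order. Then dim K = 3 and the simplices of K are:

  0-simplices (5): P, Q, R, S, T
  1-simplices (10): PQ, PR, PS, PT, QR, QS, QT, RS, RT, ST
  2-simplices (10): PQR, PQS, PQT, PRS, PRT, PST, QRS, QRT, QST, RST
  3-simplices (5): PQRS, PQRT, PQST, PRST, QRST

Hence C_0 ≅ Z^5, C_1 ≅ Z^10, C_2 ≅ Z^10, C_3 ≅ Z^5.

The boundary map ∂_1: C_1 → C_0 maps an edge to its endpoints' difference, ∂[p,q] = q − p.
This gives a 5×10 integer matrix of rank 4; reducing to Smith normal form yields diagonal entries (1,1,1,1).

The boundary map ∂_2: C_2 → C_1 acts by ∂[p,q,r] = [q,r] − [p,r] + [p,q]. For instance
  ∂PRS = RS − PS + PR,
  ∂PRT = RT − PT + PR.
As a 10×10 matrix over Z this has rank 6, with invariant factors (1,1,1,1,1,1).

The boundary map ∂_3: C_3 → C_2 sends each 3-simplex σ to the alternating sum Σ_i (−1)^i (σ with its i-th vertex removed). For instance
  ∂PQRS = QRS − PRS + PQS − PQR,
  ∂PRST = RST − PST + PRT − PRS.
As a 10×5 matrix over Z this has rank 4, with invariant factors (1,1,1,1).

Computing H_k = (kernel of ∂_k) / (image of ∂_{k+1}):

  H_1: rank ker ∂_1 − rank ∂_2 = (10 − 4) − 6 = 0, and the invariant factors of ∂_2 are all 1, so H_1 ≅ 0.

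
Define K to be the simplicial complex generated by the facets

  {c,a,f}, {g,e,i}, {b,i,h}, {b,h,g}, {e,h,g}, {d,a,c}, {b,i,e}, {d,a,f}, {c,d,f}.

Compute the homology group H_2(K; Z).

H_2 = Z.

K has 9 vertices, 16 edges, 9 triangles.
rank ∂_2 = 8, rank ∂_3 = 0 ⇒ b_2 = 9 − 8 − 0 = 1. So H_2 ≅ Z.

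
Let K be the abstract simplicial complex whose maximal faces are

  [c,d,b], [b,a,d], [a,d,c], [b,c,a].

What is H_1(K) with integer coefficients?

H_1 = 0.

We work with the vertex ordering a < b < c < d. The simplices of K, each written with vertices in increasing order, are:

  0-simplices (4): a, b, c, d
  1-simplices (6): ab, ac, ad, bc, bd, cd
  2-simplices (4): abc, abd, acd, bcd

giving chain groups C_0 ≅ Z^4, C_1 ≅ Z^6, C_2 ≅ Z^4.

∂_1: C_1 → C_0 is given by ∂[p,q] = [q] − [p]. For instance
  ∂ac = c − a.
The resulting 4×6 matrix has rank 3, and its Smith normal form has invariant factors (1,1,1).

Boundary ∂_2: C_2 → C_1 acts by ∂[p,q,r] = [q,r] − [p,r] + [p,q]. For instance
  ∂acd = cd − ad + ac,
  ∂abc = bc − ac + ab.
As a 6×4 matrix over Z this has rank 3, with invariant factors (1,1,1).

Now H_k = ker ∂_k / im ∂_{k+1}, so:

  H_1: rank ker ∂_1 − rank ∂_2 = (6 − 3) − 3 = 0, and the invariant factors of ∂_2 are all 1, so H_1 = 0.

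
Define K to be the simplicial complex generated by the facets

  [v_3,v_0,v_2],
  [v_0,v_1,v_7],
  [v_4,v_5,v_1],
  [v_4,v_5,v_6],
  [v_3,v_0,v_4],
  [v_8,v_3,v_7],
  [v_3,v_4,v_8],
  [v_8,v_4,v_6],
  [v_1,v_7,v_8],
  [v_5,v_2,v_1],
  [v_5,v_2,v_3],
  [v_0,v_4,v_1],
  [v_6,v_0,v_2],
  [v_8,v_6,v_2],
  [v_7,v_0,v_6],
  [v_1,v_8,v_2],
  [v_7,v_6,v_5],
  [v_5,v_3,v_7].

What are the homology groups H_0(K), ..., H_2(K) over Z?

Fix the vertex order v_0 < v_1 < v_2 < v_3 < v_4 < v_5 < v_6 < v_7 < v_8 and write every simplex with vertices in increasing order. Then dim K = 2 and the simplices of K are:

  0-simplices (9): [v_0], [v_1], [v_2], [v_3], [v_4], [v_5], [v_6], [v_7], [v_8]
  1-simplices (27): (27 of them)
  2-simplices (18): (18 of them)

giving chain groups C_0 ≅ Z^9, C_1 ≅ Z^27, C_2 ≅ Z^18.

The boundary map ∂_1: C_1 → C_0 sends each edge [p,q] (with p < q) to q − p. For instance
  ∂[v_2,v_6] = [v_6] − [v_2].
The 9×27 boundary matrix has rank 8 and Smith normal form diag(1,1,1,1,1,1,1,1).

Boundary ∂_2: C_2 → C_1 sends each 2-simplex [p,q,r] to [q,r] − [p,r] + [p,q]. For instance
  ∂[v_4,v_6,v_8] = [v_6,v_8] − [v_4,v_8] + [v_4,v_6],
  ∂[v_0,v_1,v_7] = [v_1,v_7] − [v_0,v_7] + [v_0,v_1].
The resulting 27×18 matrix has rank 17, and its Smith normal form has invariant factors (1,1,1,1,1,1,1,1,1,1,1,1,1,1,1,1,1).

Reading off H_k = ker ∂_k / im ∂_{k+1}:

  H_0: rank C_0 − rank ∂_1 = 9 − 8 = 1, and the invariant factors of ∂_1 are all 1, so H_0 = Z.
  H_1: rank ker ∂_1 − rank ∂_2 = (27 − 8) − 17 = 2, and the invariant factors of ∂_2 are all 1, so H_1 = Z^2.
  H_2: rank ker ∂_2 − rank ∂_3 = (18 − 17) − 0 = 1, and there is no ∂_3, so H_2 = Z.

As a check, the Euler characteristic is 9 − 27 + 18 = 0, which agrees with 1 − 2 + 1 = 0.

H_0 ≅ Z,  H_1 ≅ Z^2,  H_2 ≅ Z.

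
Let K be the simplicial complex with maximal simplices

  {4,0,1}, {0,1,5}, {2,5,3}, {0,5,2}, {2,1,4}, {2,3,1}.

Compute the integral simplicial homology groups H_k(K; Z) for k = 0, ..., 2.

H_0 = Z,  H_1 = Z,  H_2 = 0.

Take the total order 0 < 1 < 2 < 3 < 4 < 5 on the vertex set. Then K (dimension 2) consists of the simplices:

  0-simplices (6): [0], [1], [2], [3], [4], [5]
  1-simplices (12): [0,1], [0,2], [0,4], [0,5], [1,2], [1,3], [1,4], [1,5], [2,3], [2,4], [2,5], [3,5]
  2-simplices (6): [0,1,4], [0,1,5], [0,2,5], [1,2,3], [1,2,4], [2,3,5]

giving chain groups C_0 ≅ Z^6, C_1 ≅ Z^12, C_2 ≅ Z^6.

∂_1: C_1 → C_0 maps an edge to its endpoints' difference, ∂[p,q] = q − p. For instance
  ∂[1,2] = [2] − [1].
As a 6×12 matrix over Z this has rank 5, with invariant factors (1,1,1,1,1).

The boundary map ∂_2: C_2 → C_1 maps a triangle to the signed sum of its edges. For instance
  ∂[0,1,4] = [1,4] − [0,4] + [0,1],
  ∂[0,2,5] = [2,5] − [0,5] + [0,2].
The resulting 12×6 matrix has rank 6, and its Smith normal form has invariant factors (1,1,1,1,1,1).

Reading off H_k = ker ∂_k / im ∂_{k+1}:

  H_0: rank C_0 − rank ∂_1 = 6 − 5 = 1, and the invariant factors of ∂_1 are all 1, so H_0 = Z.
  H_1: rank ker ∂_1 − rank ∂_2 = (12 − 5) − 6 = 1, and the invariant factors of ∂_2 are all 1, so H_1 = Z.
  H_2: rank ker ∂_2 − rank ∂_3 = (6 − 6) − 0 = 0, and there is no ∂_3, so H_2 = 0.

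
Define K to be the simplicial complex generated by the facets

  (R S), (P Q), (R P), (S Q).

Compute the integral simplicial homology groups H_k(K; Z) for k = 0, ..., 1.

We work with the vertex ordering P < Q < R < S. The simplices of K, each written with vertices in increasing order, are:

  0-simplices (4): P, Q, R, S
  1-simplices (4): PQ, PR, QS, RS

giving chain groups C_0 ≅ Z^4, C_1 ≅ Z^4.

Boundary ∂_1: C_1 → C_0 maps an edge to its endpoints' difference, ∂[p,q] = q − p. For instance
  ∂PR = R − P.
This gives a 4×4 integer matrix of rank 3; reducing to Smith normal form yields diagonal entries (1,1,1).

Reading off H_k = ker ∂_k / im ∂_{k+1}:

  H_0: rank C_0 − rank ∂_1 = 4 − 3 = 1, and the invariant factors of ∂_1 are all 1, so H_0 ≅ Z.
  H_1: rank ker ∂_1 − rank ∂_2 = (4 − 3) − 0 = 1, and there is no ∂_2, so H_1 ≅ Z.

(K is a triangulation of the circle S^1.)

H_0 = Z,  H_1 = Z.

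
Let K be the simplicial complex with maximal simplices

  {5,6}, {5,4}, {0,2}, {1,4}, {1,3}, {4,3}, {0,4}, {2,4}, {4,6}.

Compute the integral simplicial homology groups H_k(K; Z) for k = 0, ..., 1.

H_0 = Z,  H_1 = Z^3.

Order the vertices as 0 < 1 < 2 < 3 < 4 < 5 < 6. Listing each simplex with vertices in this order, K has dimension 1 with simplices:

  0-simplices (7): [0], [1], [2], [3], [4], [5], [6]
  1-simplices (9): [0,2], [0,4], [1,3], [1,4], [2,4], [3,4], [4,5], [4,6], [5,6]

Hence C_0 ≅ Z^7, C_1 ≅ Z^9.

∂_1: C_1 → C_0 is given by ∂[p,q] = [q] − [p].
As a 7×9 matrix over Z this has rank 6, with invariant factors (1,1,1,1,1,1).

From H_k ≅ ker(∂_k) / im(∂_{k+1}) we obtain:

  H_0: rank C_0 − rank ∂_1 = 7 − 6 = 1, and the invariant factors of ∂_1 are all 1, so H_0 ≅ Z.
  H_1: rank ker ∂_1 − rank ∂_2 = (9 − 6) − 0 = 3, and there is no ∂_2, so H_1 ≅ Z^3.

As a check, the Euler characteristic is 7 − 9 = -2, which agrees with 1 − 3 = -2.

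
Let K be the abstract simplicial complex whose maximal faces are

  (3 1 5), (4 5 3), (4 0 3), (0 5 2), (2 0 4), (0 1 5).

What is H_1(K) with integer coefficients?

Fix the vertex order 0 < 1 < 2 < 3 < 4 < 5 and write every simplex with vertices in increasing order. Then dim K = 2 and the simplices of K are:

  0-simplices (6): [0], [1], [2], [3], [4], [5]
  1-simplices (12): [0,1], [0,2], [0,3], [0,4], [0,5], [1,3], [1,5], [2,4], [2,5], [3,4], [3,5], [4,5]
  2-simplices (6): [0,1,5], [0,2,4], [0,2,5], [0,3,4], [1,3,5], [3,4,5]

giving chain groups C_0 ≅ Z^6, C_1 ≅ Z^12, C_2 ≅ Z^6.

Boundary ∂_1: C_1 → C_0 maps an edge to its endpoints' difference, ∂[p,q] = q − p.
This gives a 6×12 integer matrix of rank 5; reducing to Smith normal form yields diagonal entries (1,1,1,1,1).

∂_2: C_2 → C_1 sends each 2-simplex [p,q,r] to [q,r] − [p,r] + [p,q]. For instance
  ∂[0,2,5] = [2,5] − [0,5] + [0,2],
  ∂[3,4,5] = [4,5] − [3,5] + [3,4].
The 12×6 boundary matrix has rank 6 and Smith normal form diag(1,1,1,1,1,1).

Computing H_k = (kernel of ∂_k) / (image of ∂_{k+1}):

  H_1: rank ker ∂_1 − rank ∂_2 = (12 − 5) − 6 = 1, and the invariant factors of ∂_2 are all 1, so H_1 = Z.

H_1 ≅ Z.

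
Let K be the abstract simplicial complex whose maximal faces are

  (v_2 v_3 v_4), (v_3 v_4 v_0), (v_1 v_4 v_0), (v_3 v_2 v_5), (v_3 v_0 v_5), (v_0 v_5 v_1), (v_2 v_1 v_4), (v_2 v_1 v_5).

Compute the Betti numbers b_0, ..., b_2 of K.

We work with the vertex ordering v_0 < v_1 < v_2 < v_3 < v_4 < v_5. The simplices of K, each written with vertices in increasing order, are:

  0-simplices (6): [v_0], [v_1], [v_2], [v_3], [v_4], [v_5]
  1-simplices (12): [v_0,v_1], [v_0,v_3], [v_0,v_4], [v_0,v_5], [v_1,v_2], [v_1,v_4], [v_1,v_5], [v_2,v_3], [v_2,v_4], [v_2,v_5], [v_3,v_4], [v_3,v_5]
  2-simplices (8): [v_0,v_1,v_4], [v_0,v_1,v_5], [v_0,v_3,v_4], [v_0,v_3,v_5], [v_1,v_2,v_4], [v_1,v_2,v_5], [v_2,v_3,v_4], [v_2,v_3,v_5]

so the chain groups are C_0 ≅ Z^6, C_1 ≅ Z^12, C_2 ≅ Z^8.

∂_1: C_1 → C_0 sends each edge [p,q] (with p < q) to q − p. For instance
  ∂[v_1,v_4] = [v_4] − [v_1].
This gives a 6×12 integer matrix of rank 5; reducing to Smith normal form yields diagonal entries (1,1,1,1,1).

Boundary ∂_2: C_2 → C_1 acts by ∂[p,q,r] = [q,r] − [p,r] + [p,q]. For instance
  ∂[v_0,v_1,v_4] = [v_1,v_4] − [v_0,v_4] + [v_0,v_1],
  ∂[v_1,v_2,v_4] = [v_2,v_4] − [v_1,v_4] + [v_1,v_2].
The resulting 12×8 matrix has rank 7, and its Smith normal form has invariant factors (1,1,1,1,1,1,1).

Reading off H_k = ker ∂_k / im ∂_{k+1}:

  H_0: rank C_0 − rank ∂_1 = 6 − 5 = 1, and the invariant factors of ∂_1 are all 1, so H_0 = Z.
  H_1: rank ker ∂_1 − rank ∂_2 = (12 − 5) − 7 = 0, and the invariant factors of ∂_2 are all 1, so H_1 = 0.
  H_2: rank ker ∂_2 − rank ∂_3 = (8 − 7) − 0 = 1, and there is no ∂_3, so H_2 = Z.

Hence the Betti numbers are b_0 = 1, b_1 = 0, b_2 = 1.

b_0 = 1, b_1 = 0, b_2 = 1.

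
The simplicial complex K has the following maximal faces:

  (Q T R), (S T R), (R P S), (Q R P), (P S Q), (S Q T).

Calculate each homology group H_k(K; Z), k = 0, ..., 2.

We work with the vertex ordering P < Q < R < S < T. The simplices of K, each written with vertices in increasing order, are:

  0-simplices (5): P, Q, R, S, T
  1-simplices (9): PQ, PR, PS, QR, QS, QT, RS, RT, ST
  2-simplices (6): PQR, PQS, PRS, QRT, QST, RST

giving chain groups C_0 ≅ Z^5, C_1 ≅ Z^9, C_2 ≅ Z^6.

Boundary ∂_1: C_1 → C_0 sends each edge [p,q] (with p < q) to q − p. For instance
  ∂QR = R − Q.
As a 5×9 matrix over Z this has rank 4, with invariant factors (1,1,1,1).

The boundary map ∂_2: C_2 → C_1 sends each 2-simplex [p,q,r] to [q,r] − [p,r] + [p,q]. For instance
  ∂PRS = RS − PS + PR,
  ∂QST = ST − QT + QS.
As a 9×6 matrix over Z this has rank 5, with invariant factors (1,1,1,1,1).

Now H_k = ker ∂_k / im ∂_{k+1}, so:

  H_0: rank C_0 − rank ∂_1 = 5 − 4 = 1, and the invariant factors of ∂_1 are all 1, so H_0 = Z.
  H_1: rank ker ∂_1 − rank ∂_2 = (9 − 4) − 5 = 0, and the invariant factors of ∂_2 are all 1, so H_1 = 0.
  H_2: rank ker ∂_2 − rank ∂_3 = (6 − 5) − 0 = 1, and there is no ∂_3, so H_2 = Z.

(K is a triangulation of the 2-sphere S^2.)

H_0 ≅ Z,  H_1 = 0,  H_2 ≅ Z.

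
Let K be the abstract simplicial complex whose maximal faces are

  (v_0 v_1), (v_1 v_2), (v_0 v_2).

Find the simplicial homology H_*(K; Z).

We work with the vertex ordering v_0 < v_1 < v_2. The simplices of K, each written with vertices in increasing order, are:

  0-simplices (3): [v_0], [v_1], [v_2]
  1-simplices (3): [v_0,v_1], [v_0,v_2], [v_1,v_2]

Hence C_0 ≅ Z^3, C_1 ≅ Z^3.

Boundary ∂_1: C_1 → C_0 maps an edge to its endpoints' difference, ∂[p,q] = q − p.
The 3×3 boundary matrix has rank 2 and Smith normal form diag(1,1).

Computing H_k = (kernel of ∂_k) / (image of ∂_{k+1}):

  H_0: rank C_0 − rank ∂_1 = 3 − 2 = 1, and the invariant factors of ∂_1 are all 1, so H_0 = Z.
  H_1: rank ker ∂_1 − rank ∂_2 = (3 − 2) − 0 = 1, and there is no ∂_2, so H_1 = Z.

H_0 = Z,  H_1 = Z.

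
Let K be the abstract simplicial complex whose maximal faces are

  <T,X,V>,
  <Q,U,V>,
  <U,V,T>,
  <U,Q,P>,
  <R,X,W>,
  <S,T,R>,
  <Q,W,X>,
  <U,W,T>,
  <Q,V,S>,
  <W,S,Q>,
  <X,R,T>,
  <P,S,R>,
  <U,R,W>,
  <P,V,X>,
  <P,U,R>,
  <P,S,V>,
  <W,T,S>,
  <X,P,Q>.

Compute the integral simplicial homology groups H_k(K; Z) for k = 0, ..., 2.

Order the vertices as P < Q < R < S < T < U < V < W < X. Listing each simplex with vertices in this order, K has dimension 2 with simplices:

  0-simplices (9): P, Q, R, S, T, U, V, W, X
  1-simplices (27): PQ, PR, PS, PU, PV, PX, QS, QU, QV, QW, QX, RS, RT, RU, RW, RX, ST, SV, SW, TU, TV, TW, TX, UV, UW, VX, WX
  2-simplices (18): PQU, PQX, PRS, PRU, PSV, PVX, QSV, QSW, QUV, QWX, RST, RTX, RUW, RWX, STW, TUV, TUW, TVX

giving chain groups C_0 ≅ Z^9, C_1 ≅ Z^27, C_2 ≅ Z^18.

∂_1: C_1 → C_0 sends each edge [p,q] (with p < q) to q − p.
This gives a 9×27 integer matrix of rank 8; reducing to Smith normal form yields diagonal entries (1,1,1,1,1,1,1,1).

The boundary map ∂_2: C_2 → C_1 maps a triangle to the signed sum of its edges. For instance
  ∂TVX = VX − TX + TV,
  ∂PSV = SV − PV + PS.
The resulting 27×18 matrix has rank 18, and its Smith normal form has invariant factors (1,1,1,1,1,1,1,1,1,1,1,1,1,1,1,1,1,2).

Computing H_k = (kernel of ∂_k) / (image of ∂_{k+1}):

  H_0: rank C_0 − rank ∂_1 = 9 − 8 = 1, and the invariant factors of ∂_1 are all 1, so H_0 ≅ Z.
  H_1: rank ker ∂_1 − rank ∂_2 = (27 − 8) − 18 = 1, and ∂_2 has invariant factor 2 > 1, so H_1 ≅ Z ⊕ Z/2Z.
  H_2: rank ker ∂_2 − rank ∂_3 = (18 − 18) − 0 = 0, and there is no ∂_3, so H_2 ≅ 0.

H_0 ≅ Z,  H_1 ≅ Z ⊕ Z/2Z,  H_2 = 0.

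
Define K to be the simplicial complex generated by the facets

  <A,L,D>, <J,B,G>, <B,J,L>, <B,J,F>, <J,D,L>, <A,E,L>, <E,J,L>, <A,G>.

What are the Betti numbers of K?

b_0 = 1, b_1 = 1, b_2 = 0.

Order the vertices as A < B < D < E < F < G < J < L. Listing each simplex with vertices in this order, K has dimension 2 with simplices:

  0-simplices (8): A, B, D, E, F, G, J, L
  1-simplices (15): AD, AE, AG, AL, BF, BG, BJ, BL, DJ, DL, EJ, EL, FJ, GJ, JL
  2-simplices (7): ADL, AEL, BFJ, BGJ, BJL, DJL, EJL

giving chain groups C_0 ≅ Z^8, C_1 ≅ Z^15, C_2 ≅ Z^7.

The boundary map ∂_1: C_1 → C_0 sends each edge [p,q] (with p < q) to q − p. For instance
  ∂BF = F − B.
The 8×15 boundary matrix has rank 7 and Smith normal form diag(1,1,1,1,1,1,1).

Boundary ∂_2: C_2 → C_1 sends each 2-simplex [p,q,r] to [q,r] − [p,r] + [p,q]. For instance
  ∂BGJ = GJ − BJ + BG,
  ∂EJL = JL − EL + EJ.
The resulting 15×7 matrix has rank 7, and its Smith normal form has invariant factors (1,1,1,1,1,1,1).

Reading off H_k = ker ∂_k / im ∂_{k+1}:

  H_0: rank C_0 − rank ∂_1 = 8 − 7 = 1, and the invariant factors of ∂_1 are all 1, so H_0 ≅ Z.
  H_1: rank ker ∂_1 − rank ∂_2 = (15 − 7) − 7 = 1, and the invariant factors of ∂_2 are all 1, so H_1 ≅ Z.
  H_2: rank ker ∂_2 − rank ∂_3 = (7 − 7) − 0 = 0, and there is no ∂_3, so H_2 ≅ 0.

Hence the Betti numbers are b_0 = 1, b_1 = 1, b_2 = 0.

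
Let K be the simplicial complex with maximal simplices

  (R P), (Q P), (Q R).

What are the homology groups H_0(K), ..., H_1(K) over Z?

H_0 ≅ Z,  H_1 ≅ Z.

Fix the vertex order P < Q < R and write every simplex with vertices in increasing order. Then dim K = 1 and the simplices of K are:

  0-simplices (3): P, Q, R
  1-simplices (3): PQ, PR, QR

Hence C_0 ≅ Z^3, C_1 ≅ Z^3.

Boundary ∂_1: C_1 → C_0 maps an edge to its endpoints' difference, ∂[p,q] = q − p. For instance
  ∂PQ = Q − P.
The 3×3 boundary matrix has rank 2 and Smith normal form diag(1,1).

Now H_k = ker ∂_k / im ∂_{k+1}, so:

  H_0: rank C_0 − rank ∂_1 = 3 − 2 = 1, and the invariant factors of ∂_1 are all 1, so H_0 = Z.
  H_1: rank ker ∂_1 − rank ∂_2 = (3 − 2) − 0 = 1, and there is no ∂_2, so H_1 = Z.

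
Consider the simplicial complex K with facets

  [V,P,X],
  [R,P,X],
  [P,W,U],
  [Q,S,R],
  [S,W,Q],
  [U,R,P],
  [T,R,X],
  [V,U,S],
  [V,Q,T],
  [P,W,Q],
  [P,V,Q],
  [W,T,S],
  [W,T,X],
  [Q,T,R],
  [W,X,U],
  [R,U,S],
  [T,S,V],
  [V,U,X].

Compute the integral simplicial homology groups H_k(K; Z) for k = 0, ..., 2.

H_0 = Z,  H_1 = Z × Z/2,  H_2 = 0.

K has 9 vertices, 27 edges, 18 triangles.
rank ∂_0 = 0, rank ∂_1 = 8 ⇒ b_0 = 9 − 0 − 8 = 1; all invariant factors of ∂_1 are 1 so no torsion. So H_0 ≅ Z.
rank ∂_1 = 8, rank ∂_2 = 18 ⇒ b_1 = 27 − 8 − 18 = 1; ∂_2 has invariant factor(s) [2] giving torsion. So H_1 ≅ Z × Z/2.
rank ∂_2 = 18, rank ∂_3 = 0 ⇒ b_2 = 18 − 18 − 0 = 0. So H_2 ≅ 0.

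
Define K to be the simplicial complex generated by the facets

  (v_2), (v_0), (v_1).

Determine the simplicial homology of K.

Fix the vertex order v_0 < v_1 < v_2 and write every simplex with vertices in increasing order. Then dim K = 0 and the simplices of K are:

  0-simplices (3): [v_0], [v_1], [v_2]

so the chain groups are C_0 ≅ Z^3.

Reading off H_k = ker ∂_k / im ∂_{k+1}:

  H_0: rank C_0 − rank ∂_1 = 3 − 0 = 3, and there is no ∂_1, so H_0 = Z^3.

H_0 ≅ Z^3.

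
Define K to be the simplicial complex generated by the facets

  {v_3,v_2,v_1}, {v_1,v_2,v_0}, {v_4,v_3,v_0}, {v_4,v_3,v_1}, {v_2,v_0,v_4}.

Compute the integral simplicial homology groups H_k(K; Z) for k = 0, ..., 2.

Take the total order v_0 < v_1 < v_2 < v_3 < v_4 on the vertex set. Then K (dimension 2) consists of the simplices:

  0-simplices (5): [v_0], [v_1], [v_2], [v_3], [v_4]
  1-simplices (10): [v_0,v_1], [v_0,v_2], [v_0,v_3], [v_0,v_4], [v_1,v_2], [v_1,v_3], [v_1,v_4], [v_2,v_3], [v_2,v_4], [v_3,v_4]
  2-simplices (5): [v_0,v_1,v_2], [v_0,v_2,v_4], [v_0,v_3,v_4], [v_1,v_2,v_3], [v_1,v_3,v_4]

giving chain groups C_0 ≅ Z^5, C_1 ≅ Z^10, C_2 ≅ Z^5.

The boundary map ∂_1: C_1 → C_0 maps an edge to its endpoints' difference, ∂[p,q] = q − p. For instance
  ∂[v_0,v_1] = [v_1] − [v_0].
This gives a 5×10 integer matrix of rank 4; reducing to Smith normal form yields diagonal entries (1,1,1,1).

∂_2: C_2 → C_1 maps a triangle to the signed sum of its edges. For instance
  ∂[v_0,v_2,v_4] = [v_2,v_4] − [v_0,v_4] + [v_0,v_2],
  ∂[v_0,v_1,v_2] = [v_1,v_2] − [v_0,v_2] + [v_0,v_1].
As a 10×5 matrix over Z this has rank 5, with invariant factors (1,1,1,1,1).

Reading off H_k = ker ∂_k / im ∂_{k+1}:

  H_0: rank C_0 − rank ∂_1 = 5 − 4 = 1, and the invariant factors of ∂_1 are all 1, so H_0 ≅ Z.
  H_1: rank ker ∂_1 − rank ∂_2 = (10 − 4) − 5 = 1, and the invariant factors of ∂_2 are all 1, so H_1 ≅ Z.
  H_2: rank ker ∂_2 − rank ∂_3 = (5 − 5) − 0 = 0, and there is no ∂_3, so H_2 ≅ 0.

As a check, the Euler characteristic is 5 − 10 + 5 = 0, which agrees with 1 − 1 + 0 = 0.

H_0 ≅ Z,  H_1 ≅ Z,  H_2 = 0.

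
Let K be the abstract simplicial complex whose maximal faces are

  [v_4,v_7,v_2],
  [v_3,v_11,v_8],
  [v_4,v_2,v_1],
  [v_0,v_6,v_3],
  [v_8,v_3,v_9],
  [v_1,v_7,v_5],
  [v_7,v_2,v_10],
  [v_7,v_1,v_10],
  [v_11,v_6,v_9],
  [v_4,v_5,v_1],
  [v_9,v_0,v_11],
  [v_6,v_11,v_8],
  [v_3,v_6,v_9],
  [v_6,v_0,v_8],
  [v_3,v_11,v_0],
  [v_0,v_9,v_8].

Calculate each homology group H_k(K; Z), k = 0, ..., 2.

Order the vertices as v_0 < v_1 < v_2 < v_3 < v_4 < v_5 < v_6 < v_7 < v_8 < v_9 < v_10 < v_11. Listing each simplex with vertices in this order, K has dimension 2 with simplices:

  0-simplices (12): [v_0], [v_1], [v_2], [v_3], [v_4], [v_5], [v_6], [v_7], [v_8], [v_9], [v_10], [v_11]
  1-simplices (27): (27 of them)
  2-simplices (16): (16 of them)

giving chain groups C_0 ≅ Z^12, C_1 ≅ Z^27, C_2 ≅ Z^16.

Boundary ∂_1: C_1 → C_0 maps an edge to its endpoints' difference, ∂[p,q] = q − p. For instance
  ∂[v_3,v_6] = [v_6] − [v_3].
The resulting 12×27 matrix has rank 10, and its Smith normal form has invariant factors (1,1,1,1,1,1,1,1,1,1).

∂_2: C_2 → C_1 maps a triangle to the signed sum of its edges. For instance
  ∂[v_1,v_5,v_7] = [v_5,v_7] − [v_1,v_7] + [v_1,v_5],
  ∂[v_0,v_3,v_11] = [v_3,v_11] − [v_0,v_11] + [v_0,v_3].
As a 27×16 matrix over Z this has rank 16, with invariant factors (1,1,1,1,1,1,1,1,1,1,1,1,1,1,1,2).

From H_k ≅ ker(∂_k) / im(∂_{k+1}) we obtain:

  H_0: rank C_0 − rank ∂_1 = 12 − 10 = 2, and the invariant factors of ∂_1 are all 1, so H_0 = Z^2.
  H_1: rank ker ∂_1 − rank ∂_2 = (27 − 10) − 16 = 1, and ∂_2 has invariant factor 2 > 1, so H_1 = Z ⊕ Z_2.
  H_2: rank ker ∂_2 − rank ∂_3 = (16 − 16) − 0 = 0, and there is no ∂_3, so H_2 = 0.

H_0 ≅ Z^2,  H_1 ≅ Z ⊕ Z_2,  H_2 = 0.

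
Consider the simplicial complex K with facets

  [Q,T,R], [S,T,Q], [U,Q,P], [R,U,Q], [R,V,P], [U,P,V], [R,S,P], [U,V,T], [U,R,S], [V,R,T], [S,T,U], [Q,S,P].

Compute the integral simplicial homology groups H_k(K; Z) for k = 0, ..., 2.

Order the vertices as P < Q < R < S < T < U < V. Listing each simplex with vertices in this order, K has dimension 2 with simplices:

  0-simplices (7): P, Q, R, S, T, U, V
  1-simplices (18): PQ, PR, PS, PU, PV, QR, QS, QT, QU, RS, RT, RU, RV, ST, SU, TU, TV, UV
  2-simplices (12): PQS, PQU, PRS, PRV, PUV, QRT, QRU, QST, RSU, RTV, STU, TUV

giving chain groups C_0 ≅ Z^7, C_1 ≅ Z^18, C_2 ≅ Z^12.

Boundary ∂_1: C_1 → C_0 sends each edge [p,q] (with p < q) to q − p. For instance
  ∂UV = V − U.
The 7×18 boundary matrix has rank 6 and Smith normal form diag(1,1,1,1,1,1).

∂_2: C_2 → C_1 sends each 2-simplex [p,q,r] to [q,r] − [p,r] + [p,q]. For instance
  ∂PRV = RV − PV + PR,
  ∂RTV = TV − RV + RT.
The 18×12 boundary matrix has rank 12 and Smith normal form diag(1,1,1,1,1,1,1,1,1,1,1,2).

Computing H_k = (kernel of ∂_k) / (image of ∂_{k+1}):

  H_0: rank C_0 − rank ∂_1 = 7 − 6 = 1, and the invariant factors of ∂_1 are all 1, so H_0 ≅ Z.
  H_1: rank ker ∂_1 − rank ∂_2 = (18 − 6) − 12 = 0, and ∂_2 has invariant factor 2 > 1, so H_1 ≅ Z/2Z.
  H_2: rank ker ∂_2 − rank ∂_3 = (12 − 12) − 0 = 0, and there is no ∂_3, so H_2 ≅ 0.

(K is a triangulation of the real projective plane RP^2.)

H_0 = Z,  H_1 = Z/2Z,  H_2 = 0.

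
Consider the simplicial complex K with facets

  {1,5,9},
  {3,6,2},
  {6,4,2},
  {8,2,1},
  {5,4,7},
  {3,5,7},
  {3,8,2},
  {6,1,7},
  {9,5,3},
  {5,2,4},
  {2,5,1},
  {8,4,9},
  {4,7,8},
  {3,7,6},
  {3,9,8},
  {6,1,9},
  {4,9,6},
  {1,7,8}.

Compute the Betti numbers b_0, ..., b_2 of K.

b_0 = 1, b_1 = 2, b_2 = 1.

We work with the vertex ordering 1 < 2 < 3 < 4 < 5 < 6 < 7 < 8 < 9. The simplices of K, each written with vertices in increasing order, are:

  0-simplices (9): [1], [2], [3], [4], [5], [6], [7], [8], [9]
  1-simplices (27): (27 of them)
  2-simplices (18): [1,2,5], [1,2,8], [1,5,9], [1,6,7], [1,6,9], [1,7,8], [2,3,6], [2,3,8], [2,4,5], [2,4,6], [3,5,7], [3,5,9], [3,6,7], [3,8,9], [4,5,7], [4,6,9], [4,7,8], [4,8,9]

so the chain groups are C_0 ≅ Z^9, C_1 ≅ Z^27, C_2 ≅ Z^18.

The boundary map ∂_1: C_1 → C_0 maps an edge to its endpoints' difference, ∂[p,q] = q − p.
As a 9×27 matrix over Z this has rank 8, with invariant factors (1,1,1,1,1,1,1,1).

∂_2: C_2 → C_1 maps a triangle to the signed sum of its edges. For instance
  ∂[1,5,9] = [5,9] − [1,9] + [1,5],
  ∂[1,6,9] = [6,9] − [1,9] + [1,6].
The resulting 27×18 matrix has rank 17, and its Smith normal form has invariant factors (1,1,1,1,1,1,1,1,1,1,1,1,1,1,1,1,1).

Reading off H_k = ker ∂_k / im ∂_{k+1}:

  H_0: rank C_0 − rank ∂_1 = 9 − 8 = 1, and the invariant factors of ∂_1 are all 1, so H_0 ≅ Z.
  H_1: rank ker ∂_1 − rank ∂_2 = (27 − 8) − 17 = 2, and the invariant factors of ∂_2 are all 1, so H_1 ≅ Z^2.
  H_2: rank ker ∂_2 − rank ∂_3 = (18 − 17) − 0 = 1, and there is no ∂_3, so H_2 ≅ Z.

As a check, the Euler characteristic is 9 − 27 + 18 = 0, which agrees with 1 − 2 + 1 = 0.

Hence the Betti numbers are b_0 = 1, b_1 = 2, b_2 = 1.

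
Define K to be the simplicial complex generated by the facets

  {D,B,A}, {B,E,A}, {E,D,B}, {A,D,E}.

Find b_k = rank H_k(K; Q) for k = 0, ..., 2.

b_0 = 1, b_1 = 0, b_2 = 1.

Fix the vertex order A < B < D < E and write every simplex with vertices in increasing order. Then dim K = 2 and the simplices of K are:

  0-simplices (4): A, B, D, E
  1-simplices (6): AB, AD, AE, BD, BE, DE
  2-simplices (4): ABD, ABE, ADE, BDE

giving chain groups C_0 ≅ Z^4, C_1 ≅ Z^6, C_2 ≅ Z^4.

Boundary ∂_1: C_1 → C_0 is given by ∂[p,q] = [q] − [p]. For instance
  ∂AD = D − A.
The 4×6 boundary matrix has rank 3 and Smith normal form diag(1,1,1).

Boundary ∂_2: C_2 → C_1 acts by ∂[p,q,r] = [q,r] − [p,r] + [p,q]. For instance
  ∂ABD = BD − AD + AB,
  ∂ABE = BE − AE + AB.
The 6×4 boundary matrix has rank 3 and Smith normal form diag(1,1,1).

Now H_k = ker ∂_k / im ∂_{k+1}, so:

  H_0: rank C_0 − rank ∂_1 = 4 − 3 = 1, and the invariant factors of ∂_1 are all 1, so H_0 ≅ Z.
  H_1: rank ker ∂_1 − rank ∂_2 = (6 − 3) − 3 = 0, and the invariant factors of ∂_2 are all 1, so H_1 ≅ 0.
  H_2: rank ker ∂_2 − rank ∂_3 = (4 − 3) − 0 = 1, and there is no ∂_3, so H_2 ≅ Z.

As a check, the Euler characteristic is 4 − 6 + 4 = 2, which agrees with 1 − 0 + 1 = 2.

Hence the Betti numbers are b_0 = 1, b_1 = 0, b_2 = 1.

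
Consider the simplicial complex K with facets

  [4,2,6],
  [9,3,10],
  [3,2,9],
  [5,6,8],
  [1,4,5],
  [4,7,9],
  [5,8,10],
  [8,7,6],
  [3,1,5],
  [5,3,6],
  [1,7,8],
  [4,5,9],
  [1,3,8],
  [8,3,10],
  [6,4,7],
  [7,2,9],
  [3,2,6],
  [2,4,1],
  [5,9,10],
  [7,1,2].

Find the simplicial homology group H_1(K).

Order the vertices as 1 < 2 < 3 < 4 < 5 < 6 < 7 < 8 < 9 < 10. Listing each simplex with vertices in this order, K has dimension 2 with simplices:

  0-simplices (10): [1], [2], [3], [4], [5], [6], [7], [8], [9], [10]
  1-simplices (30): (30 of them)
  2-simplices (20): (20 of them)

so the chain groups are C_0 ≅ Z^10, C_1 ≅ Z^30, C_2 ≅ Z^20.

∂_1: C_1 → C_0 sends each edge [p,q] (with p < q) to q − p. For instance
  ∂[5,9] = [9] − [5].
The 10×30 boundary matrix has rank 9 and Smith normal form diag(1,1,1,1,1,1,1,1,1).

∂_2: C_2 → C_1 acts by ∂[p,q,r] = [q,r] − [p,r] + [p,q]. For instance
  ∂[3,5,6] = [5,6] − [3,6] + [3,5],
  ∂[2,4,6] = [4,6] − [2,6] + [2,4].
The resulting 30×20 matrix has rank 20, and its Smith normal form has invariant factors (1,1,1,1,1,1,1,1,1,1,1,1,1,1,1,1,1,1,1,2).

Computing H_k = (kernel of ∂_k) / (image of ∂_{k+1}):

  H_1: rank ker ∂_1 − rank ∂_2 = (30 − 9) − 20 = 1, and ∂_2 has invariant factor 2 > 1, so H_1 = Z ⊕ Z/2.

H_1 ≅ Z ⊕ Z/2.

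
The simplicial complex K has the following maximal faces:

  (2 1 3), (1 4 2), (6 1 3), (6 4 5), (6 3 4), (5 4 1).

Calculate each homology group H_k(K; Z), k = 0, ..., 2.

Take the total order 1 < 2 < 3 < 4 < 5 < 6 on the vertex set. Then K (dimension 2) consists of the simplices:

  0-simplices (6): [1], [2], [3], [4], [5], [6]
  1-simplices (12): [1,2], [1,3], [1,4], [1,5], [1,6], [2,3], [2,4], [3,4], [3,6], [4,5], [4,6], [5,6]
  2-simplices (6): [1,2,3], [1,2,4], [1,3,6], [1,4,5], [3,4,6], [4,5,6]

so the chain groups are C_0 ≅ Z^6, C_1 ≅ Z^12, C_2 ≅ Z^6.

Boundary ∂_1: C_1 → C_0 is given by ∂[p,q] = [q] − [p].
This gives a 6×12 integer matrix of rank 5; reducing to Smith normal form yields diagonal entries (1,1,1,1,1).

Boundary ∂_2: C_2 → C_1 maps a triangle to the signed sum of its edges. For instance
  ∂[4,5,6] = [5,6] − [4,6] + [4,5],
  ∂[1,4,5] = [4,5] − [1,5] + [1,4].
This gives a 12×6 integer matrix of rank 6; reducing to Smith normal form yields diagonal entries (1,1,1,1,1,1).

Now H_k = ker ∂_k / im ∂_{k+1}, so:

  H_0: rank C_0 − rank ∂_1 = 6 − 5 = 1, and the invariant factors of ∂_1 are all 1, so H_0 = Z.
  H_1: rank ker ∂_1 − rank ∂_2 = (12 − 5) − 6 = 1, and the invariant factors of ∂_2 are all 1, so H_1 = Z.
  H_2: rank ker ∂_2 − rank ∂_3 = (6 − 6) − 0 = 0, and there is no ∂_3, so H_2 = 0.

As a check, the Euler characteristic is 6 − 12 + 6 = 0, which agrees with 1 − 1 + 0 = 0.

H_0 = Z,  H_1 = Z,  H_2 = 0.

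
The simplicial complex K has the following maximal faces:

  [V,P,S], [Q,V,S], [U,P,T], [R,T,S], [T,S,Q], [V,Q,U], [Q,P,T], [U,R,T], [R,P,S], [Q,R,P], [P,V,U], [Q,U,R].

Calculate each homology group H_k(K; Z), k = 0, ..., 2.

Order the vertices as P < Q < R < S < T < U < V. Listing each simplex with vertices in this order, K has dimension 2 with simplices:

  0-simplices (7): P, Q, R, S, T, U, V
  1-simplices (18): PQ, PR, PS, PT, PU, PV, QR, QS, QT, QU, QV, RS, RT, RU, ST, SV, TU, UV
  2-simplices (12): PQR, PQT, PRS, PSV, PTU, PUV, QRU, QST, QSV, QUV, RST, RTU

Hence C_0 ≅ Z^7, C_1 ≅ Z^18, C_2 ≅ Z^12.

∂_1: C_1 → C_0 is given by ∂[p,q] = [q] − [p].
The 7×18 boundary matrix has rank 6 and Smith normal form diag(1,1,1,1,1,1).

∂_2: C_2 → C_1 maps a triangle to the signed sum of its edges. For instance
  ∂QRU = RU − QU + QR,
  ∂QUV = UV − QV + QU.
The 18×12 boundary matrix has rank 12 and Smith normal form diag(1,1,1,1,1,1,1,1,1,1,1,2).

Now H_k = ker ∂_k / im ∂_{k+1}, so:

  H_0: rank C_0 − rank ∂_1 = 7 − 6 = 1, and the invariant factors of ∂_1 are all 1, so H_0 ≅ Z.
  H_1: rank ker ∂_1 − rank ∂_2 = (18 − 6) − 12 = 0, and ∂_2 has invariant factor 2 > 1, so H_1 ≅ Z/2.
  H_2: rank ker ∂_2 − rank ∂_3 = (12 − 12) − 0 = 0, and there is no ∂_3, so H_2 ≅ 0.

H_0 ≅ Z,  H_1 ≅ Z/2,  H_2 = 0.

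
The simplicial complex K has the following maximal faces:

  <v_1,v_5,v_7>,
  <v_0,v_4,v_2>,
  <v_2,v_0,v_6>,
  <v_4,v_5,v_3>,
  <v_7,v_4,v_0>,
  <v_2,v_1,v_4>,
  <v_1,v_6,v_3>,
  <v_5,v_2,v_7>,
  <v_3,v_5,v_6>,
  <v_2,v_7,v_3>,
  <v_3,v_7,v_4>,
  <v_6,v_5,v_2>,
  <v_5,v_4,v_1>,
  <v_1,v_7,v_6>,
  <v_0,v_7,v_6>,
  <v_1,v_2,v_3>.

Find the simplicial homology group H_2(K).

H_2 ≅ Z.

K has 8 vertices, 24 edges, 16 triangles.
rank ∂_2 = 15, rank ∂_3 = 0 ⇒ b_2 = 16 − 15 − 0 = 1. So H_2 = Z.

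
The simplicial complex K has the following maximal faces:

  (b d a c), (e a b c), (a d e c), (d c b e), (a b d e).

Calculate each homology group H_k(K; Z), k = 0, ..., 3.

H_0 = Z,  H_1 = 0,  H_2 = 0,  H_3 = Z.

Fix the vertex order a < b < c < d < e and write every simplex with vertices in increasing order. Then dim K = 3 and the simplices of K are:

  0-simplices (5): a, b, c, d, e
  1-simplices (10): ab, ac, ad, ae, bc, bd, be, cd, ce, de
  2-simplices (10): abc, abd, abe, acd, ace, ade, bcd, bce, bde, cde
  3-simplices (5): abcd, abce, abde, acde, bcde

giving chain groups C_0 ≅ Z^5, C_1 ≅ Z^10, C_2 ≅ Z^10, C_3 ≅ Z^5.

The boundary map ∂_1: C_1 → C_0 sends each edge [p,q] (with p < q) to q − p. For instance
  ∂ae = e − a.
The 5×10 boundary matrix has rank 4 and Smith normal form diag(1,1,1,1).

The boundary map ∂_2: C_2 → C_1 sends each 2-simplex [p,q,r] to [q,r] − [p,r] + [p,q]. For instance
  ∂bce = ce − be + bc,
  ∂acd = cd − ad + ac.
The 10×10 boundary matrix has rank 6 and Smith normal form diag(1,1,1,1,1,1).

The boundary map ∂_3: C_3 → C_2 sends each 3-simplex σ to the alternating sum Σ_i (−1)^i (σ with its i-th vertex removed). For instance
  ∂bcde = cde − bde + bce − bcd,
  ∂abce = bce − ace + abe − abc.
The 10×5 boundary matrix has rank 4 and Smith normal form diag(1,1,1,1).

From H_k ≅ ker(∂_k) / im(∂_{k+1}) we obtain:

  H_0: rank C_0 − rank ∂_1 = 5 − 4 = 1, and the invariant factors of ∂_1 are all 1, so H_0 = Z.
  H_1: rank ker ∂_1 − rank ∂_2 = (10 − 4) − 6 = 0, and the invariant factors of ∂_2 are all 1, so H_1 = 0.
  H_2: rank ker ∂_2 − rank ∂_3 = (10 − 6) − 4 = 0, and the invariant factors of ∂_3 are all 1, so H_2 = 0.
  H_3: rank ker ∂_3 − rank ∂_4 = (5 − 4) − 0 = 1, and there is no ∂_4, so H_3 = Z.

(K is a triangulation of the 3-sphere S^3.)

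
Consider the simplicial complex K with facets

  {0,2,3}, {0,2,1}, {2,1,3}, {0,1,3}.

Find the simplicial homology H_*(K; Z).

H_0 = Z,  H_1 = 0,  H_2 = Z.

Order the vertices as 0 < 1 < 2 < 3. Listing each simplex with vertices in this order, K has dimension 2 with simplices:

  0-simplices (4): [0], [1], [2], [3]
  1-simplices (6): [0,1], [0,2], [0,3], [1,2], [1,3], [2,3]
  2-simplices (4): [0,1,2], [0,1,3], [0,2,3], [1,2,3]

Hence C_0 ≅ Z^4, C_1 ≅ Z^6, C_2 ≅ Z^4.

∂_1: C_1 → C_0 sends each edge [p,q] (with p < q) to q − p.
The 4×6 boundary matrix has rank 3 and Smith normal form diag(1,1,1).

The boundary map ∂_2: C_2 → C_1 maps a triangle to the signed sum of its edges. For instance
  ∂[0,1,3] = [1,3] − [0,3] + [0,1],
  ∂[0,2,3] = [2,3] − [0,3] + [0,2].
The resulting 6×4 matrix has rank 3, and its Smith normal form has invariant factors (1,1,1).

From H_k ≅ ker(∂_k) / im(∂_{k+1}) we obtain:

  H_0: rank C_0 − rank ∂_1 = 4 − 3 = 1, and the invariant factors of ∂_1 are all 1, so H_0 = Z.
  H_1: rank ker ∂_1 − rank ∂_2 = (6 − 3) − 3 = 0, and the invariant factors of ∂_2 are all 1, so H_1 = 0.
  H_2: rank ker ∂_2 − rank ∂_3 = (4 − 3) − 0 = 1, and there is no ∂_3, so H_2 = Z.

As a check, the Euler characteristic is 4 − 6 + 4 = 2, which agrees with 1 − 0 + 1 = 2.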